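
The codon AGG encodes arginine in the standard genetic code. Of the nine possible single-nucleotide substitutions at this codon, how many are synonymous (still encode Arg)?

2

Position 1: CGG → 1 synonymous.
Position 2: none → 0 synonymous.
Position 3: AGA → 1 synonymous.
Total: 1 + 0 + 1 = 2.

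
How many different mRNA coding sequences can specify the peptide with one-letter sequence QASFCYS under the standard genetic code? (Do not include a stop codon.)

Gln: 2 codons.
Ala: 4 codons.
Ser: 6 codons.
Phe: 2 codons.
Cys: 2 codons.
Tyr: 2 codons.
Ser: 6 codons.
2 × 4 × 6 × 2 × 2 × 2 × 6 = 2304.

2304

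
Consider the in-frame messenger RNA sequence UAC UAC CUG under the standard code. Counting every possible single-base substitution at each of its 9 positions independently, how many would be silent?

Codon 1 (UAC, Tyr): 1 synonymous substitution.
Codon 2 (UAC, Tyr): 1 synonymous substitution.
Codon 3 (CUG, Leu): 4 synonymous substitutions.
Total: 1 + 1 + 4 = 6.

6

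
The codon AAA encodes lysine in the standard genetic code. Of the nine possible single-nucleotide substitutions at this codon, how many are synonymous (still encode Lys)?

1

Position 1: none → 0 synonymous.
Position 2: none → 0 synonymous.
Position 3: AAG → 1 synonymous.
Total: 0 + 0 + 1 = 1.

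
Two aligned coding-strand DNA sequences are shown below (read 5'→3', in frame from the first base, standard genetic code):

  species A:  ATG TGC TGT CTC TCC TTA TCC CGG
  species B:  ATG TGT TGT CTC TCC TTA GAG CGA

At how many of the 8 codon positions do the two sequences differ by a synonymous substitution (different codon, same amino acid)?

2

Codon 1: ATG Met / ATG Met — identical.
Codon 2: TGC Cys / TGT Cys — synonymous.
Codon 3: TGT Cys / TGT Cys — identical.
Codon 4: CTC Leu / CTC Leu — identical.
Codon 5: TCC Ser / TCC Ser — identical.
Codon 6: TTA Leu / TTA Leu — identical.
Codon 7: TCC Ser / GAG Glu — nonsynonymous.
Codon 8: CGG Arg / CGA Arg — synonymous.
Synonymous differences: 2.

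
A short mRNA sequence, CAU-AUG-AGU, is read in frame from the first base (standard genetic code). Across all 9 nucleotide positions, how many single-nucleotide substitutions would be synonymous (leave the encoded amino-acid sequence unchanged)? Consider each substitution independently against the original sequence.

2

Codon 1 (CAU, His): 1 synonymous substitution.
Codon 2 (AUG, Met): 0 synonymous substitutions.
Codon 3 (AGU, Ser): 1 synonymous substitution.
Total: 1 + 0 + 1 = 2.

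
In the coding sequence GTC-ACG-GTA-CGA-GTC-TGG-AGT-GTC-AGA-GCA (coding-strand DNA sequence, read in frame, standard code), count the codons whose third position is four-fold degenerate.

7

Codon 1 GTC (Val): third position 4-fold.
Codon 2 ACG (Thr): third position 4-fold.
Codon 3 GTA (Val): third position 4-fold.
Codon 4 CGA (Arg): third position 4-fold.
Codon 5 GTC (Val): third position 4-fold.
Codon 6 TGG (Trp): third position 1-fold.
Codon 7 AGT (Ser): third position 2-fold.
Codon 8 GTC (Val): third position 4-fold.
Codon 9 AGA (Arg): third position 2-fold.
Codon 10 GCA (Ala): third position 4-fold.
Four-fold degenerate third positions: 7.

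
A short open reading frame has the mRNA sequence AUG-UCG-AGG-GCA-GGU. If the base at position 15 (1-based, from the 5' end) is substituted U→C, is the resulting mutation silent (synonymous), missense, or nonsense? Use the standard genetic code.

silent

Position 15 falls in codon 5: GGU → Gly.
After the substitution the codon is GGC → Gly.
Both encode Gly, so the change is synonymous.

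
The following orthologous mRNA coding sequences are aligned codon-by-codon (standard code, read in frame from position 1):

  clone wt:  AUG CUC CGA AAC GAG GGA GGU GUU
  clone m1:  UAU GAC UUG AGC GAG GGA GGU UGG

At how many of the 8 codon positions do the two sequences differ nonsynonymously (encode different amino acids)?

Codon 1: AUG Met / UAU Tyr — nonsynonymous.
Codon 2: CUC Leu / GAC Asp — nonsynonymous.
Codon 3: CGA Arg / UUG Leu — nonsynonymous.
Codon 4: AAC Asn / AGC Ser — nonsynonymous.
Codon 5: GAG Glu / GAG Glu — identical.
Codon 6: GGA Gly / GGA Gly — identical.
Codon 7: GGU Gly / GGU Gly — identical.
Codon 8: GUU Val / UGG Trp — nonsynonymous.
Nonsynonymous differences: 5.

5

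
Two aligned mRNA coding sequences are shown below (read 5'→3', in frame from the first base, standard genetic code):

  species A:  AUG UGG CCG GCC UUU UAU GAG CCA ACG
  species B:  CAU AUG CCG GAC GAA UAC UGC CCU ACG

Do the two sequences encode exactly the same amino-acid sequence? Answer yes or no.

no

Codon 1: AUG Met / CAU His — nonsynonymous.
Codon 2: UGG Trp / AUG Met — nonsynonymous.
Codon 3: CCG Pro / CCG Pro — identical.
Codon 4: GCC Ala / GAC Asp — nonsynonymous.
Codon 5: UUU Phe / GAA Glu — nonsynonymous.
Codon 6: UAU Tyr / UAC Tyr — synonymous.
Codon 7: GAG Glu / UGC Cys — nonsynonymous.
Codon 8: CCA Pro / CCU Pro — synonymous.
Codon 9: ACG Thr / ACG Thr — identical.
Nonsynonymous differences: 5 → different protein.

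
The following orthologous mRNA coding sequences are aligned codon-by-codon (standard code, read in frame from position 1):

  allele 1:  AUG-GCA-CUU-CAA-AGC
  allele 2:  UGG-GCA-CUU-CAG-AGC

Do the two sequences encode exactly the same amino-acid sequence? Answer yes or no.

Codon 1: AUG Met / UGG Trp — nonsynonymous.
Codon 2: GCA Ala / GCA Ala — identical.
Codon 3: CUU Leu / CUU Leu — identical.
Codon 4: CAA Gln / CAG Gln — synonymous.
Codon 5: AGC Ser / AGC Ser — identical.
Nonsynonymous differences: 1 → different protein.

no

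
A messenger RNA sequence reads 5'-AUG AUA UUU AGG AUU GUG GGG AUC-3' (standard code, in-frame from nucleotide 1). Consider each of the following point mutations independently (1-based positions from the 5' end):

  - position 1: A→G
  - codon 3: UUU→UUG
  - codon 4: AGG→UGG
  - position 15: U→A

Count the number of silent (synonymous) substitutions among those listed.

Codon 1: AUG (Met) → GUG (Val) — missense.
Codon 3: UUU (Phe) → UUG (Leu) — missense.
Codon 4: AGG (Arg) → UGG (Trp) — missense.
Codon 5: AUU (Ile) → AUA (Ile) — synonymous.
Synonymous: 1 of 4.

1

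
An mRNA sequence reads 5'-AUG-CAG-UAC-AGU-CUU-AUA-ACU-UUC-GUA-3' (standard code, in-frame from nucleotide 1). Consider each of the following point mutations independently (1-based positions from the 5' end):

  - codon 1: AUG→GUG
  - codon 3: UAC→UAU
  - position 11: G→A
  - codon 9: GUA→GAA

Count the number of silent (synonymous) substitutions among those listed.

Codon 1: AUG (Met) → GUG (Val) — missense.
Codon 3: UAC (Tyr) → UAU (Tyr) — synonymous.
Codon 4: AGU (Ser) → AAU (Asn) — missense.
Codon 9: GUA (Val) → GAA (Glu) — missense.
Synonymous: 1 of 4.

1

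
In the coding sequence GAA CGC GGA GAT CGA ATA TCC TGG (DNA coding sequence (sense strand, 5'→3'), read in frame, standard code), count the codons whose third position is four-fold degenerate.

Codon 1 GAA (Glu): third position 2-fold.
Codon 2 CGC (Arg): third position 4-fold.
Codon 3 GGA (Gly): third position 4-fold.
Codon 4 GAT (Asp): third position 2-fold.
Codon 5 CGA (Arg): third position 4-fold.
Codon 6 ATA (Ile): third position 3-fold.
Codon 7 TCC (Ser): third position 4-fold.
Codon 8 TGG (Trp): third position 1-fold.
Four-fold degenerate third positions: 4.

4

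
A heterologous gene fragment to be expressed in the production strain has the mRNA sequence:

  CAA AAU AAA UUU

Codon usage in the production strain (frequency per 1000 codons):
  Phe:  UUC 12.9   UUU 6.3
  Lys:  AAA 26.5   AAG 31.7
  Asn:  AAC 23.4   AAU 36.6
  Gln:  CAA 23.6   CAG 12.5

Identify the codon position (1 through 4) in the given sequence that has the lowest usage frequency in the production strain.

4

Codon 1 CAA (Gln): 23.6 per 1000.
Codon 2 AAU (Asn): 36.6 per 1000.
Codon 3 AAA (Lys): 26.5 per 1000.
Codon 4 UUU (Phe): 6.3 per 1000.
Lowest frequency is 6.3 at codon 4.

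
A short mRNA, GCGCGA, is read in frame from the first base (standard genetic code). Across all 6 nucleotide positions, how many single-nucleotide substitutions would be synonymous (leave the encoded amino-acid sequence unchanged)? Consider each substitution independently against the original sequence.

Codon 1 (GCG, Ala): 3 synonymous substitutions.
Codon 2 (CGA, Arg): 4 synonymous substitutions.
Total: 3 + 4 = 7.

7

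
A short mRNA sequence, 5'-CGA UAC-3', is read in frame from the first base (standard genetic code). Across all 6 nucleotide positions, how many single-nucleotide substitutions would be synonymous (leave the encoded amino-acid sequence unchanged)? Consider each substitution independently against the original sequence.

5

Codon 1 (CGA, Arg): 4 synonymous substitutions.
Codon 2 (UAC, Tyr): 1 synonymous substitution.
Total: 4 + 1 = 5.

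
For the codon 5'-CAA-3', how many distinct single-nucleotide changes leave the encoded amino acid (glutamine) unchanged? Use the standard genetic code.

Position 1: none → 0 synonymous.
Position 2: none → 0 synonymous.
Position 3: CAG → 1 synonymous.
Total: 0 + 0 + 1 = 1.

1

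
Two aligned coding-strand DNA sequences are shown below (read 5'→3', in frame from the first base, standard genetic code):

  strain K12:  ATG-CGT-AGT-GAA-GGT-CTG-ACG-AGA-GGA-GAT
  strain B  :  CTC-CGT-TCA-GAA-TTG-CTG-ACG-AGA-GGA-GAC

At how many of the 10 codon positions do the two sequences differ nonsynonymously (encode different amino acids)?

Codon 1: ATG Met / CTC Leu — nonsynonymous.
Codon 2: CGT Arg / CGT Arg — identical.
Codon 3: AGT Ser / TCA Ser — synonymous.
Codon 4: GAA Glu / GAA Glu — identical.
Codon 5: GGT Gly / TTG Leu — nonsynonymous.
Codon 6: CTG Leu / CTG Leu — identical.
Codon 7: ACG Thr / ACG Thr — identical.
Codon 8: AGA Arg / AGA Arg — identical.
Codon 9: GGA Gly / GGA Gly — identical.
Codon 10: GAT Asp / GAC Asp — synonymous.
Nonsynonymous differences: 2.

2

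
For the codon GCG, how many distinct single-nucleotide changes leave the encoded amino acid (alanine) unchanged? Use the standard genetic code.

3

Position 1: none → 0 synonymous.
Position 2: none → 0 synonymous.
Position 3: GCU, GCC, GCA → 3 synonymous.
Total: 0 + 0 + 3 = 3.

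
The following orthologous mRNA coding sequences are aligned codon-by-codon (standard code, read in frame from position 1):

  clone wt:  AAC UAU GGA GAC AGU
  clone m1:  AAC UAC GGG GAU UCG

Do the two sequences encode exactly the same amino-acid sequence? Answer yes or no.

yes

Codon 1: AAC Asn / AAC Asn — identical.
Codon 2: UAU Tyr / UAC Tyr — synonymous.
Codon 3: GGA Gly / GGG Gly — synonymous.
Codon 4: GAC Asp / GAU Asp — synonymous.
Codon 5: AGU Ser / UCG Ser — synonymous.
Nonsynonymous differences: 0 → same protein.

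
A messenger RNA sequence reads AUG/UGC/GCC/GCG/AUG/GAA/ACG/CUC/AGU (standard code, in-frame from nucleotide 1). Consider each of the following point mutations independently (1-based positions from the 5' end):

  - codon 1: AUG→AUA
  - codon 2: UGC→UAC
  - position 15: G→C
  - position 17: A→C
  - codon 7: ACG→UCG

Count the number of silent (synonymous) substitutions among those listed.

Codon 1: AUG (Met) → AUA (Ile) — missense.
Codon 2: UGC (Cys) → UAC (Tyr) — missense.
Codon 5: AUG (Met) → AUC (Ile) — missense.
Codon 6: GAA (Glu) → GCA (Ala) — missense.
Codon 7: ACG (Thr) → UCG (Ser) — missense.
Synonymous: 0 of 5.

0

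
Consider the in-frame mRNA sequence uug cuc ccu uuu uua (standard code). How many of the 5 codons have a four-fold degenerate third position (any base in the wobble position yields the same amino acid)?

2

Codon 1 UUG (Leu): third position 2-fold.
Codon 2 CUC (Leu): third position 4-fold.
Codon 3 CCU (Pro): third position 4-fold.
Codon 4 UUU (Phe): third position 2-fold.
Codon 5 UUA (Leu): third position 2-fold.
Four-fold degenerate third positions: 2.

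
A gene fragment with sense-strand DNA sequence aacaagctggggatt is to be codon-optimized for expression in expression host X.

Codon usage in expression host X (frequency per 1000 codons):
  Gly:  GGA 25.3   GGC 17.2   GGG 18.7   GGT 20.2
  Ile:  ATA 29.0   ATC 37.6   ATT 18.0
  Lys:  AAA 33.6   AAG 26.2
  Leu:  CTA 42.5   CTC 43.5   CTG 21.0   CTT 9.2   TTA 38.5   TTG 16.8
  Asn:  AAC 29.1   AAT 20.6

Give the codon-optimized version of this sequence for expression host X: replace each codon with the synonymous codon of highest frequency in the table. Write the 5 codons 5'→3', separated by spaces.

AAC AAA CTC GGA ATC

Codon 1 (Asn): best is AAC at 29.1.
Codon 2 (Lys): best is AAA at 33.6.
Codon 3 (Leu): best is CTC at 43.5.
Codon 4 (Gly): best is GGA at 25.3.
Codon 5 (Ile): best is ATC at 37.6.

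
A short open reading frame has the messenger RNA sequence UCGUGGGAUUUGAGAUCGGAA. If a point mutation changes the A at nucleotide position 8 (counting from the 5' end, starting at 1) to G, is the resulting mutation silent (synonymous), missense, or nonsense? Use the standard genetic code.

Position 8 falls in codon 3: GAU → Asp.
After the substitution the codon is GGU → Gly.
Asp ≠ Gly, so this is a missense mutation.

missense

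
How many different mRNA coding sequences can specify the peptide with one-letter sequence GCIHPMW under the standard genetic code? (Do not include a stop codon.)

Gly: 4 codons.
Cys: 2 codons.
Ile: 3 codons.
His: 2 codons.
Pro: 4 codons.
Met: 1 codon.
Trp: 1 codon.
4 × 2 × 3 × 2 × 4 × 1 × 1 = 192.

192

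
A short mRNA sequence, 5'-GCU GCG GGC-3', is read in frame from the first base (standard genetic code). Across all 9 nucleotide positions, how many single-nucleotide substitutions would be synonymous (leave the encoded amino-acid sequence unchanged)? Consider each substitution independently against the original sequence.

9

Codon 1 (GCU, Ala): 3 synonymous substitutions.
Codon 2 (GCG, Ala): 3 synonymous substitutions.
Codon 3 (GGC, Gly): 3 synonymous substitutions.
Total: 3 + 3 + 3 = 9.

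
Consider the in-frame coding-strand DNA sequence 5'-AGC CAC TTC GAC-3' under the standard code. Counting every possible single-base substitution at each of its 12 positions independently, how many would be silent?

Codon 1 (AGC, Ser): 1 synonymous substitution.
Codon 2 (CAC, His): 1 synonymous substitution.
Codon 3 (TTC, Phe): 1 synonymous substitution.
Codon 4 (GAC, Asp): 1 synonymous substitution.
Total: 1 + 1 + 1 + 1 = 4.

4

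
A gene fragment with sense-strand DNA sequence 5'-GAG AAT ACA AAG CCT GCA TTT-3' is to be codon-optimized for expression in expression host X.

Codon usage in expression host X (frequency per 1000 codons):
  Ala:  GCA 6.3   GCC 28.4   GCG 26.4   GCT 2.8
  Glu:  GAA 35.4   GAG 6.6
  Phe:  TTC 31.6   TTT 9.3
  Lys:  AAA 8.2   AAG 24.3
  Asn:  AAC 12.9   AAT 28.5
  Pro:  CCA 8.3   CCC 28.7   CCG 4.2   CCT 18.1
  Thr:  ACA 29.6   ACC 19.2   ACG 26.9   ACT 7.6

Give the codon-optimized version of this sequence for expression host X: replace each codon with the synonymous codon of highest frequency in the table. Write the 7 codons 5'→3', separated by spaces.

Codon 1 (Glu): best is GAA at 35.4.
Codon 2 (Asn): best is AAT at 28.5.
Codon 3 (Thr): best is ACA at 29.6.
Codon 4 (Lys): best is AAG at 24.3.
Codon 5 (Pro): best is CCC at 28.7.
Codon 6 (Ala): best is GCC at 28.4.
Codon 7 (Phe): best is TTC at 31.6.

GAA AAT ACA AAG CCC GCC TTC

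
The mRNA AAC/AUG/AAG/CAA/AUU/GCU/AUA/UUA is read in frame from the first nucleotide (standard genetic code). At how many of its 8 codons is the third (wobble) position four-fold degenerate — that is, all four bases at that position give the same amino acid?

Codon 1 AAC (Asn): third position 2-fold.
Codon 2 AUG (Met): third position 1-fold.
Codon 3 AAG (Lys): third position 2-fold.
Codon 4 CAA (Gln): third position 2-fold.
Codon 5 AUU (Ile): third position 3-fold.
Codon 6 GCU (Ala): third position 4-fold.
Codon 7 AUA (Ile): third position 3-fold.
Codon 8 UUA (Leu): third position 2-fold.
Four-fold degenerate third positions: 1.

1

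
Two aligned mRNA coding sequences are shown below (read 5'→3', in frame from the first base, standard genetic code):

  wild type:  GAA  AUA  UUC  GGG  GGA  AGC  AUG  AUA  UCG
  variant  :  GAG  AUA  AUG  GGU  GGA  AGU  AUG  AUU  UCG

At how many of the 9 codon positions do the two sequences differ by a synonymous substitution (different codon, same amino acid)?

4

Codon 1: GAA Glu / GAG Glu — synonymous.
Codon 2: AUA Ile / AUA Ile — identical.
Codon 3: UUC Phe / AUG Met — nonsynonymous.
Codon 4: GGG Gly / GGU Gly — synonymous.
Codon 5: GGA Gly / GGA Gly — identical.
Codon 6: AGC Ser / AGU Ser — synonymous.
Codon 7: AUG Met / AUG Met — identical.
Codon 8: AUA Ile / AUU Ile — synonymous.
Codon 9: UCG Ser / UCG Ser — identical.
Synonymous differences: 4.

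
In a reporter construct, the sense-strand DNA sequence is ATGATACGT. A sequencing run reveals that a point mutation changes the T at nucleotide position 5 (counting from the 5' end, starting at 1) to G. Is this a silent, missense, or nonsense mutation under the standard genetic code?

Position 5 falls in codon 2: ATA → Ile.
After the substitution the codon is AGA → Arg.
Ile ≠ Arg, so this is a missense mutation.

missense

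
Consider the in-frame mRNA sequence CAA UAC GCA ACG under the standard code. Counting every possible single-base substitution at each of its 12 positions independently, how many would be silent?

Codon 1 (CAA, Gln): 1 synonymous substitution.
Codon 2 (UAC, Tyr): 1 synonymous substitution.
Codon 3 (GCA, Ala): 3 synonymous substitutions.
Codon 4 (ACG, Thr): 3 synonymous substitutions.
Total: 1 + 1 + 3 + 3 = 8.

8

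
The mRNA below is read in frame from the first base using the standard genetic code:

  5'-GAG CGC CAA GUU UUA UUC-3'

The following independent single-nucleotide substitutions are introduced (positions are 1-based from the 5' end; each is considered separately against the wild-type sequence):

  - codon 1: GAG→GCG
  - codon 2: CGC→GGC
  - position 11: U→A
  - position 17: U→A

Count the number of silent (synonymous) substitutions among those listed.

0

Codon 1: GAG (Glu) → GCG (Ala) — missense.
Codon 2: CGC (Arg) → GGC (Gly) — missense.
Codon 4: GUU (Val) → GAU (Asp) — missense.
Codon 6: UUC (Phe) → UAC (Tyr) — missense.
Synonymous: 0 of 4.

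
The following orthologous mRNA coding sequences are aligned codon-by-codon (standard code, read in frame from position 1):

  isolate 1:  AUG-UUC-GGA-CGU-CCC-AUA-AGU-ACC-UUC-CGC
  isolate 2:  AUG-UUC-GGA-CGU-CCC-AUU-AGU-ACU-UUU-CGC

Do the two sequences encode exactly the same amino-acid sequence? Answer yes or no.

yes

Codon 1: AUG Met / AUG Met — identical.
Codon 2: UUC Phe / UUC Phe — identical.
Codon 3: GGA Gly / GGA Gly — identical.
Codon 4: CGU Arg / CGU Arg — identical.
Codon 5: CCC Pro / CCC Pro — identical.
Codon 6: AUA Ile / AUU Ile — synonymous.
Codon 7: AGU Ser / AGU Ser — identical.
Codon 8: ACC Thr / ACU Thr — synonymous.
Codon 9: UUC Phe / UUU Phe — synonymous.
Codon 10: CGC Arg / CGC Arg — identical.
Nonsynonymous differences: 0 → same protein.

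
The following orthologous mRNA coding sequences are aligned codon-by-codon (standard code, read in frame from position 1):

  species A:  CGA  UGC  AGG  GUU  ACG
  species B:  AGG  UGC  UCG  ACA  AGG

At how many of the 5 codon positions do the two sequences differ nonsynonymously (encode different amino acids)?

Codon 1: CGA Arg / AGG Arg — synonymous.
Codon 2: UGC Cys / UGC Cys — identical.
Codon 3: AGG Arg / UCG Ser — nonsynonymous.
Codon 4: GUU Val / ACA Thr — nonsynonymous.
Codon 5: ACG Thr / AGG Arg — nonsynonymous.
Nonsynonymous differences: 3.

3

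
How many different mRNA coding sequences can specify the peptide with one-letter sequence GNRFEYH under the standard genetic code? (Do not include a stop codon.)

Gly: 4 codons.
Asn: 2 codons.
Arg: 6 codons.
Phe: 2 codons.
Glu: 2 codons.
Tyr: 2 codons.
His: 2 codons.
4 × 2 × 6 × 2 × 2 × 2 × 2 = 768.

768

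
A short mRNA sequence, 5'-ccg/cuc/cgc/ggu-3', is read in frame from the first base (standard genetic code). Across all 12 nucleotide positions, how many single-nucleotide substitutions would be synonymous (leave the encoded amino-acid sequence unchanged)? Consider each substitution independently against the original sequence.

12

Codon 1 (CCG, Pro): 3 synonymous substitutions.
Codon 2 (CUC, Leu): 3 synonymous substitutions.
Codon 3 (CGC, Arg): 3 synonymous substitutions.
Codon 4 (GGU, Gly): 3 synonymous substitutions.
Total: 3 + 3 + 3 + 3 = 12.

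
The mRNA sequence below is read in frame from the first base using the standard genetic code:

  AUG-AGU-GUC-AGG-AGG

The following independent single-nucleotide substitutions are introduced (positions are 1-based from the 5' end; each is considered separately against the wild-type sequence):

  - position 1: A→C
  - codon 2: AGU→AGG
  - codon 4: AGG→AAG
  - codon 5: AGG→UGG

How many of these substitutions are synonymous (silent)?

0

Codon 1: AUG (Met) → CUG (Leu) — missense.
Codon 2: AGU (Ser) → AGG (Arg) — missense.
Codon 4: AGG (Arg) → AAG (Lys) — missense.
Codon 5: AGG (Arg) → UGG (Trp) — missense.
Synonymous: 0 of 4.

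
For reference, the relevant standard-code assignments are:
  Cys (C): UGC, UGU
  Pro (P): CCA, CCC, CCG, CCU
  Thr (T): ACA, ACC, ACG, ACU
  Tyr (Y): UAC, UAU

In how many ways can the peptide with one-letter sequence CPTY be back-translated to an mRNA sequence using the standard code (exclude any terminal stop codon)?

64

Cys: 2 codons.
Pro: 4 codons.
Thr: 4 codons.
Tyr: 2 codons.
2 × 4 × 4 × 2 = 64.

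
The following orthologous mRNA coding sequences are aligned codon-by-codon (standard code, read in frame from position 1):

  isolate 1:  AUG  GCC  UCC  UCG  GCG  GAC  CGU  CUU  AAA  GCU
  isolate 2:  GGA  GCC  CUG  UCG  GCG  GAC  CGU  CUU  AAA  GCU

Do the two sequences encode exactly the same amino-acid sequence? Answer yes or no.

Codon 1: AUG Met / GGA Gly — nonsynonymous.
Codon 2: GCC Ala / GCC Ala — identical.
Codon 3: UCC Ser / CUG Leu — nonsynonymous.
Codon 4: UCG Ser / UCG Ser — identical.
Codon 5: GCG Ala / GCG Ala — identical.
Codon 6: GAC Asp / GAC Asp — identical.
Codon 7: CGU Arg / CGU Arg — identical.
Codon 8: CUU Leu / CUU Leu — identical.
Codon 9: AAA Lys / AAA Lys — identical.
Codon 10: GCU Ala / GCU Ala — identical.
Nonsynonymous differences: 2 → different protein.

no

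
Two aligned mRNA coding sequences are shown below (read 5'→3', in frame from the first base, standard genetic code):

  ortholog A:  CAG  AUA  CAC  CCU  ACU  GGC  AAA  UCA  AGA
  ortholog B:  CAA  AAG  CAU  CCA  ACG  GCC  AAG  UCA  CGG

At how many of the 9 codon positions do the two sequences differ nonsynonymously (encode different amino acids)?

2

Codon 1: CAG Gln / CAA Gln — synonymous.
Codon 2: AUA Ile / AAG Lys — nonsynonymous.
Codon 3: CAC His / CAU His — synonymous.
Codon 4: CCU Pro / CCA Pro — synonymous.
Codon 5: ACU Thr / ACG Thr — synonymous.
Codon 6: GGC Gly / GCC Ala — nonsynonymous.
Codon 7: AAA Lys / AAG Lys — synonymous.
Codon 8: UCA Ser / UCA Ser — identical.
Codon 9: AGA Arg / CGG Arg — synonymous.
Nonsynonymous differences: 2.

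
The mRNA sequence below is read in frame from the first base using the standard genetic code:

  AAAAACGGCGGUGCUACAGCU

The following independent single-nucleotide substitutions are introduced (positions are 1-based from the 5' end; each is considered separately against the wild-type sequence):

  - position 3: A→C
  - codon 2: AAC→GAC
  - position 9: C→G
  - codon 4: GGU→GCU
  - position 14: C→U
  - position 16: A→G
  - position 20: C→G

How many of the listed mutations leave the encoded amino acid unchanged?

Codon 1: AAA (Lys) → AAC (Asn) — missense.
Codon 2: AAC (Asn) → GAC (Asp) — missense.
Codon 3: GGC (Gly) → GGG (Gly) — synonymous.
Codon 4: GGU (Gly) → GCU (Ala) — missense.
Codon 5: GCU (Ala) → GUU (Val) — missense.
Codon 6: ACA (Thr) → GCA (Ala) — missense.
Codon 7: GCU (Ala) → GGU (Gly) — missense.
Synonymous: 1 of 7.

1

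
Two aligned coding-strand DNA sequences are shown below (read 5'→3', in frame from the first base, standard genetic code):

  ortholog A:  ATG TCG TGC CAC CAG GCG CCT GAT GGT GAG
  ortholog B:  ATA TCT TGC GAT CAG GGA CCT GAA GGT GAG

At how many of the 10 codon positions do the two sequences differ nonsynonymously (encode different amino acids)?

Codon 1: ATG Met / ATA Ile — nonsynonymous.
Codon 2: TCG Ser / TCT Ser — synonymous.
Codon 3: TGC Cys / TGC Cys — identical.
Codon 4: CAC His / GAT Asp — nonsynonymous.
Codon 5: CAG Gln / CAG Gln — identical.
Codon 6: GCG Ala / GGA Gly — nonsynonymous.
Codon 7: CCT Pro / CCT Pro — identical.
Codon 8: GAT Asp / GAA Glu — nonsynonymous.
Codon 9: GGT Gly / GGT Gly — identical.
Codon 10: GAG Glu / GAG Glu — identical.
Nonsynonymous differences: 4.

4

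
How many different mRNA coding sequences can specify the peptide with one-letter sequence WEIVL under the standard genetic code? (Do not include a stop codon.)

144

Trp: 1 codon.
Glu: 2 codons.
Ile: 3 codons.
Val: 4 codons.
Leu: 6 codons.
1 × 2 × 3 × 4 × 6 = 144.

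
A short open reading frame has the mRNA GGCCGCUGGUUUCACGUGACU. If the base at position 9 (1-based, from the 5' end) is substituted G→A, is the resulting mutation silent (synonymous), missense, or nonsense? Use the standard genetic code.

nonsense

Position 9 falls in codon 3: UGG → Trp.
After the substitution the codon is UGA → Stop.
The new codon is a stop codon, so this is a nonsense mutation.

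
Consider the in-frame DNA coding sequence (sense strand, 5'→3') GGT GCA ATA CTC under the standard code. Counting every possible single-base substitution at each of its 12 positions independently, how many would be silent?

Codon 1 (GGT, Gly): 3 synonymous substitutions.
Codon 2 (GCA, Ala): 3 synonymous substitutions.
Codon 3 (ATA, Ile): 2 synonymous substitutions.
Codon 4 (CTC, Leu): 3 synonymous substitutions.
Total: 3 + 3 + 2 + 3 = 11.

11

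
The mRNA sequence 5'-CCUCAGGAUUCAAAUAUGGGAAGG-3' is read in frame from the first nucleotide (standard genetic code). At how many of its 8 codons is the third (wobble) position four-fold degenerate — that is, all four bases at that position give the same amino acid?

Codon 1 CCU (Pro): third position 4-fold.
Codon 2 CAG (Gln): third position 2-fold.
Codon 3 GAU (Asp): third position 2-fold.
Codon 4 UCA (Ser): third position 4-fold.
Codon 5 AAU (Asn): third position 2-fold.
Codon 6 AUG (Met): third position 1-fold.
Codon 7 GGA (Gly): third position 4-fold.
Codon 8 AGG (Arg): third position 2-fold.
Four-fold degenerate third positions: 3.

3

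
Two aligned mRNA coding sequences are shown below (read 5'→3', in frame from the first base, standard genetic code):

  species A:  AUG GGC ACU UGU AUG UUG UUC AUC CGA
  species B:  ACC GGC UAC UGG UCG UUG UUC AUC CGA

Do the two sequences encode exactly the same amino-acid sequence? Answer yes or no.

no

Codon 1: AUG Met / ACC Thr — nonsynonymous.
Codon 2: GGC Gly / GGC Gly — identical.
Codon 3: ACU Thr / UAC Tyr — nonsynonymous.
Codon 4: UGU Cys / UGG Trp — nonsynonymous.
Codon 5: AUG Met / UCG Ser — nonsynonymous.
Codon 6: UUG Leu / UUG Leu — identical.
Codon 7: UUC Phe / UUC Phe — identical.
Codon 8: AUC Ile / AUC Ile — identical.
Codon 9: CGA Arg / CGA Arg — identical.
Nonsynonymous differences: 4 → different protein.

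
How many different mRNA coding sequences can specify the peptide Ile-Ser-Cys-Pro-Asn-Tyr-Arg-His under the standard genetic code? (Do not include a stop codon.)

6912

Ile: 3 codons.
Ser: 6 codons.
Cys: 2 codons.
Pro: 4 codons.
Asn: 2 codons.
Tyr: 2 codons.
Arg: 6 codons.
His: 2 codons.
3 × 6 × 2 × 4 × 2 × 2 × 6 × 2 = 6912.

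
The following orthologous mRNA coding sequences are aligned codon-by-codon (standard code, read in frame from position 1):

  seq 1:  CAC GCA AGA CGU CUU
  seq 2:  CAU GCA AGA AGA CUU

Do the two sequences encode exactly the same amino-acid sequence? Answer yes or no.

yes

Codon 1: CAC His / CAU His — synonymous.
Codon 2: GCA Ala / GCA Ala — identical.
Codon 3: AGA Arg / AGA Arg — identical.
Codon 4: CGU Arg / AGA Arg — synonymous.
Codon 5: CUU Leu / CUU Leu — identical.
Nonsynonymous differences: 0 → same protein.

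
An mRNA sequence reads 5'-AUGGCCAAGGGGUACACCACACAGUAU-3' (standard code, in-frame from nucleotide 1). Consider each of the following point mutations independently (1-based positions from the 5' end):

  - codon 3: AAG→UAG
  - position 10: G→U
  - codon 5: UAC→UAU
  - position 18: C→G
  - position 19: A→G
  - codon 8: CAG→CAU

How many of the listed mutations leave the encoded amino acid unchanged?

Codon 3: AAG (Lys) → UAG (Stop) — nonsense.
Codon 4: GGG (Gly) → UGG (Trp) — missense.
Codon 5: UAC (Tyr) → UAU (Tyr) — synonymous.
Codon 6: ACC (Thr) → ACG (Thr) — synonymous.
Codon 7: ACA (Thr) → GCA (Ala) — missense.
Codon 8: CAG (Gln) → CAU (His) — missense.
Synonymous: 2 of 6.

2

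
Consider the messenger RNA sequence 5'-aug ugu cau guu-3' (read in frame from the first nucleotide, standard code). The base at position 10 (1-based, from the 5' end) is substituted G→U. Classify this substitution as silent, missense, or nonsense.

missense

Position 10 falls in codon 4: GUU → Val.
After the substitution the codon is UUU → Phe.
Val ≠ Phe, so this is a missense mutation.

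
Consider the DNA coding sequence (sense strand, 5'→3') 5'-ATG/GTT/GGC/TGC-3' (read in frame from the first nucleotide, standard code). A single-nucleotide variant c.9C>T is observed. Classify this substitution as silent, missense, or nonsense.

silent

Position 9 falls in codon 3: GGC → Gly.
After the substitution the codon is GGT → Gly.
Both encode Gly, so the change is synonymous.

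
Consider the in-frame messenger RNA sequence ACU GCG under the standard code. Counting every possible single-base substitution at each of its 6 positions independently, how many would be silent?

6

Codon 1 (ACU, Thr): 3 synonymous substitutions.
Codon 2 (GCG, Ala): 3 synonymous substitutions.
Total: 3 + 3 = 6.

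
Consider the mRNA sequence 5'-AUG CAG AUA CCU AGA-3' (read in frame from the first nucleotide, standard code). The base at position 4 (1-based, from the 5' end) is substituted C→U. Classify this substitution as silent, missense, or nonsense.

nonsense

Position 4 falls in codon 2: CAG → Gln.
After the substitution the codon is UAG → Stop.
The new codon is a stop codon, so this is a nonsense mutation.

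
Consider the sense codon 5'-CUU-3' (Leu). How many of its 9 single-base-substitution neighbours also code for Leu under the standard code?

Position 1: none → 0 synonymous.
Position 2: none → 0 synonymous.
Position 3: CUC, CUA, CUG → 3 synonymous.
Total: 0 + 0 + 3 = 3.

3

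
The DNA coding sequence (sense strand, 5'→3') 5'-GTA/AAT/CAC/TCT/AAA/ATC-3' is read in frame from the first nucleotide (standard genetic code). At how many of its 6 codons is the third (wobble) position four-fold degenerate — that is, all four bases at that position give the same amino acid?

2

Codon 1 GTA (Val): third position 4-fold.
Codon 2 AAT (Asn): third position 2-fold.
Codon 3 CAC (His): third position 2-fold.
Codon 4 TCT (Ser): third position 4-fold.
Codon 5 AAA (Lys): third position 2-fold.
Codon 6 ATC (Ile): third position 3-fold.
Four-fold degenerate third positions: 2.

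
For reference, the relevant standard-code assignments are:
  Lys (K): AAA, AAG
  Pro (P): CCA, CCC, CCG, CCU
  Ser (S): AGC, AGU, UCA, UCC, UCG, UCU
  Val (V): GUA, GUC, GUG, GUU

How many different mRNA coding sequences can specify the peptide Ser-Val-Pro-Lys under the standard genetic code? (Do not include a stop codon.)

192

Ser: 6 codons.
Val: 4 codons.
Pro: 4 codons.
Lys: 2 codons.
6 × 4 × 4 × 2 = 192.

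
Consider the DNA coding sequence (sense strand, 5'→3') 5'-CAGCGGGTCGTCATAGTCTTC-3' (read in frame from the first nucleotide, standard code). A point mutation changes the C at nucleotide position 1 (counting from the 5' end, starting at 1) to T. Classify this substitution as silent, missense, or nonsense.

nonsense

Position 1 falls in codon 1: CAG → Gln.
After the substitution the codon is TAG → Stop.
The new codon is a stop codon, so this is a nonsense mutation.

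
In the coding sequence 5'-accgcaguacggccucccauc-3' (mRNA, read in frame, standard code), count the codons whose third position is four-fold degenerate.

Codon 1 ACC (Thr): third position 4-fold.
Codon 2 GCA (Ala): third position 4-fold.
Codon 3 GUA (Val): third position 4-fold.
Codon 4 CGG (Arg): third position 4-fold.
Codon 5 CCU (Pro): third position 4-fold.
Codon 6 CCC (Pro): third position 4-fold.
Codon 7 AUC (Ile): third position 3-fold.
Four-fold degenerate third positions: 6.

6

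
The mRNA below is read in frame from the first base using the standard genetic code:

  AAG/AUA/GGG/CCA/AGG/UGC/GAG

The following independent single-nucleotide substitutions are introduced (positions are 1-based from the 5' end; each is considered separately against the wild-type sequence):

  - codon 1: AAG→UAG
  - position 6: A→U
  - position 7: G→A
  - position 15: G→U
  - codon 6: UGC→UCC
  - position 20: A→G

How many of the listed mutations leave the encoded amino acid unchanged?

1

Codon 1: AAG (Lys) → UAG (Stop) — nonsense.
Codon 2: AUA (Ile) → AUU (Ile) — synonymous.
Codon 3: GGG (Gly) → AGG (Arg) — missense.
Codon 5: AGG (Arg) → AGU (Ser) — missense.
Codon 6: UGC (Cys) → UCC (Ser) — missense.
Codon 7: GAG (Glu) → GGG (Gly) — missense.
Synonymous: 1 of 6.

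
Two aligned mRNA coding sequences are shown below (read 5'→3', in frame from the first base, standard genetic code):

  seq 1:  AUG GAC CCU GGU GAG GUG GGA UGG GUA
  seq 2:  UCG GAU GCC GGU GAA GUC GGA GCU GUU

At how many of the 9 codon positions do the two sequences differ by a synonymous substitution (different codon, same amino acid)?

4

Codon 1: AUG Met / UCG Ser — nonsynonymous.
Codon 2: GAC Asp / GAU Asp — synonymous.
Codon 3: CCU Pro / GCC Ala — nonsynonymous.
Codon 4: GGU Gly / GGU Gly — identical.
Codon 5: GAG Glu / GAA Glu — synonymous.
Codon 6: GUG Val / GUC Val — synonymous.
Codon 7: GGA Gly / GGA Gly — identical.
Codon 8: UGG Trp / GCU Ala — nonsynonymous.
Codon 9: GUA Val / GUU Val — synonymous.
Synonymous differences: 4.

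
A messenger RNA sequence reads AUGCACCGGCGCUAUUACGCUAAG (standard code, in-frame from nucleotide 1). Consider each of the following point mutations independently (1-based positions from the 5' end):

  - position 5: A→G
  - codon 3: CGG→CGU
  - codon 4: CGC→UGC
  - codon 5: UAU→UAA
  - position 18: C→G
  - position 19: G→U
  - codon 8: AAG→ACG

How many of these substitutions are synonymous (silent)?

1

Codon 2: CAC (His) → CGC (Arg) — missense.
Codon 3: CGG (Arg) → CGU (Arg) — synonymous.
Codon 4: CGC (Arg) → UGC (Cys) — missense.
Codon 5: UAU (Tyr) → UAA (Stop) — nonsense.
Codon 6: UAC (Tyr) → UAG (Stop) — nonsense.
Codon 7: GCU (Ala) → UCU (Ser) — missense.
Codon 8: AAG (Lys) → ACG (Thr) — missense.
Synonymous: 1 of 7.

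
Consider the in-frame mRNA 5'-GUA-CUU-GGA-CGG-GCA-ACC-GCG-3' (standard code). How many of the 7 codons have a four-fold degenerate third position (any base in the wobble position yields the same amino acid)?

Codon 1 GUA (Val): third position 4-fold.
Codon 2 CUU (Leu): third position 4-fold.
Codon 3 GGA (Gly): third position 4-fold.
Codon 4 CGG (Arg): third position 4-fold.
Codon 5 GCA (Ala): third position 4-fold.
Codon 6 ACC (Thr): third position 4-fold.
Codon 7 GCG (Ala): third position 4-fold.
Four-fold degenerate third positions: 7.

7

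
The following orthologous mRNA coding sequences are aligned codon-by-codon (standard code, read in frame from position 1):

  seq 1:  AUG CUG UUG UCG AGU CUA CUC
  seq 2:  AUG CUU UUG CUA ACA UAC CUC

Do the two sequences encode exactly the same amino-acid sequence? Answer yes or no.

no

Codon 1: AUG Met / AUG Met — identical.
Codon 2: CUG Leu / CUU Leu — synonymous.
Codon 3: UUG Leu / UUG Leu — identical.
Codon 4: UCG Ser / CUA Leu — nonsynonymous.
Codon 5: AGU Ser / ACA Thr — nonsynonymous.
Codon 6: CUA Leu / UAC Tyr — nonsynonymous.
Codon 7: CUC Leu / CUC Leu — identical.
Nonsynonymous differences: 3 → different protein.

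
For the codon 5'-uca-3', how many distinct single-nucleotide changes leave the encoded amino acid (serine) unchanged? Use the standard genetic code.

3

Position 1: none → 0 synonymous.
Position 2: none → 0 synonymous.
Position 3: UCU, UCC, UCG → 3 synonymous.
Total: 0 + 0 + 3 = 3.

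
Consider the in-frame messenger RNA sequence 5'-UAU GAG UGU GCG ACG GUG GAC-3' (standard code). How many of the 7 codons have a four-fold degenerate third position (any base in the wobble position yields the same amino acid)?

Codon 1 UAU (Tyr): third position 2-fold.
Codon 2 GAG (Glu): third position 2-fold.
Codon 3 UGU (Cys): third position 2-fold.
Codon 4 GCG (Ala): third position 4-fold.
Codon 5 ACG (Thr): third position 4-fold.
Codon 6 GUG (Val): third position 4-fold.
Codon 7 GAC (Asp): third position 2-fold.
Four-fold degenerate third positions: 3.

3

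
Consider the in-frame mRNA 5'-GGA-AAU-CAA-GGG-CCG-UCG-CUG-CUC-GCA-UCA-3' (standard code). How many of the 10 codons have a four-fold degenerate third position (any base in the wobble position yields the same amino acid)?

Codon 1 GGA (Gly): third position 4-fold.
Codon 2 AAU (Asn): third position 2-fold.
Codon 3 CAA (Gln): third position 2-fold.
Codon 4 GGG (Gly): third position 4-fold.
Codon 5 CCG (Pro): third position 4-fold.
Codon 6 UCG (Ser): third position 4-fold.
Codon 7 CUG (Leu): third position 4-fold.
Codon 8 CUC (Leu): third position 4-fold.
Codon 9 GCA (Ala): third position 4-fold.
Codon 10 UCA (Ser): third position 4-fold.
Four-fold degenerate third positions: 8.

8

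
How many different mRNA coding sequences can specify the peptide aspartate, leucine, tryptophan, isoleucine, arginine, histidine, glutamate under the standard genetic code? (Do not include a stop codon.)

864

Asp: 2 codons.
Leu: 6 codons.
Trp: 1 codon.
Ile: 3 codons.
Arg: 6 codons.
His: 2 codons.
Glu: 2 codons.
2 × 6 × 1 × 3 × 6 × 2 × 2 = 864.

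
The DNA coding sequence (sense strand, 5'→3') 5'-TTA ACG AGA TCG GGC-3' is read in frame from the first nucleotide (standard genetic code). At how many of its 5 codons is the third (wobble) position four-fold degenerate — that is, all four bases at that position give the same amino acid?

3

Codon 1 TTA (Leu): third position 2-fold.
Codon 2 ACG (Thr): third position 4-fold.
Codon 3 AGA (Arg): third position 2-fold.
Codon 4 TCG (Ser): third position 4-fold.
Codon 5 GGC (Gly): third position 4-fold.
Four-fold degenerate third positions: 3.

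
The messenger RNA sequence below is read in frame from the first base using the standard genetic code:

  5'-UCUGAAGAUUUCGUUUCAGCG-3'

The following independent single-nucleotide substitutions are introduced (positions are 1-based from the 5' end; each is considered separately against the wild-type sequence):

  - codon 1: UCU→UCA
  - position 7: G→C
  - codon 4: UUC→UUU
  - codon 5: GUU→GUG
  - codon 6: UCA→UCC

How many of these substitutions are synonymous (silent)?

4

Codon 1: UCU (Ser) → UCA (Ser) — synonymous.
Codon 3: GAU (Asp) → CAU (His) — missense.
Codon 4: UUC (Phe) → UUU (Phe) — synonymous.
Codon 5: GUU (Val) → GUG (Val) — synonymous.
Codon 6: UCA (Ser) → UCC (Ser) — synonymous.
Synonymous: 4 of 5.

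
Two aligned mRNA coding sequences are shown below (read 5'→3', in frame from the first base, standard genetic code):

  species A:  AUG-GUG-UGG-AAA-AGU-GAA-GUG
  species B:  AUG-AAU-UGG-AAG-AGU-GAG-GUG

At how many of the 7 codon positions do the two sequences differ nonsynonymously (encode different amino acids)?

1

Codon 1: AUG Met / AUG Met — identical.
Codon 2: GUG Val / AAU Asn — nonsynonymous.
Codon 3: UGG Trp / UGG Trp — identical.
Codon 4: AAA Lys / AAG Lys — synonymous.
Codon 5: AGU Ser / AGU Ser — identical.
Codon 6: GAA Glu / GAG Glu — synonymous.
Codon 7: GUG Val / GUG Val — identical.
Nonsynonymous differences: 1.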